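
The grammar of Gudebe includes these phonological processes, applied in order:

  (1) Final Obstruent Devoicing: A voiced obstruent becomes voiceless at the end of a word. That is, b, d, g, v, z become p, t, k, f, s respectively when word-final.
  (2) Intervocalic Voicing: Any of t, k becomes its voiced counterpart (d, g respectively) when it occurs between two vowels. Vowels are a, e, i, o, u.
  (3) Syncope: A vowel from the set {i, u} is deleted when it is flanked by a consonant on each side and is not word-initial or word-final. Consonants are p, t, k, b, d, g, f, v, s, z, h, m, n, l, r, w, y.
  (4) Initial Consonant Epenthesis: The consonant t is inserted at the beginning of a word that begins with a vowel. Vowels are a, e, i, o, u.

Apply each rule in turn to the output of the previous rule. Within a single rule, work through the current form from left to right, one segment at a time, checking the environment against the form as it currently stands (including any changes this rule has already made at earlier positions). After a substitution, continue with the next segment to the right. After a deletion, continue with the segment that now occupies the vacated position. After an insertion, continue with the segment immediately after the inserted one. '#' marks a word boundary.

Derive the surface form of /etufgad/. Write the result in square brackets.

(1) Final Obstruent Devoicing: [etufgad] → [etufgat]
(2) Intervocalic Voicing: [etufgat] → [edufgat]
(3) Syncope: [edufgat] → [edfgat]
(4) Initial Consonant Epenthesis: [edfgat] → [tedfgat]

[tedfgat]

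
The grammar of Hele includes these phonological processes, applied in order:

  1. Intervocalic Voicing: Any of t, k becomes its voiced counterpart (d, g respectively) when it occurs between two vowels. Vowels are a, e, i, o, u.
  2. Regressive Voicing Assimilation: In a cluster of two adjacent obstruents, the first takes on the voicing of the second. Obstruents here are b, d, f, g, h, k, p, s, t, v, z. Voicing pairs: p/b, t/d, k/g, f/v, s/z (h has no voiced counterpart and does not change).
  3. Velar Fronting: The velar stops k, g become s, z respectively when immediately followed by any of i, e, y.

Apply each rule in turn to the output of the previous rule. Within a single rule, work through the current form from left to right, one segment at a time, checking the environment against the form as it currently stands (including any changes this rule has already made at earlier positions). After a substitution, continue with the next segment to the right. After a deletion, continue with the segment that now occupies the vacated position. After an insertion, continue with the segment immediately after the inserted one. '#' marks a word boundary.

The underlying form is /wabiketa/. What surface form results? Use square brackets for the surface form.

1 Intervocalic Voicing: [wabiketa] → [wabigeda]
2 Regressive Voicing Assimilation: no change — [wabigeda]
3 Velar Fronting: [wabigeda] → [wabizeda]

[wabizeda]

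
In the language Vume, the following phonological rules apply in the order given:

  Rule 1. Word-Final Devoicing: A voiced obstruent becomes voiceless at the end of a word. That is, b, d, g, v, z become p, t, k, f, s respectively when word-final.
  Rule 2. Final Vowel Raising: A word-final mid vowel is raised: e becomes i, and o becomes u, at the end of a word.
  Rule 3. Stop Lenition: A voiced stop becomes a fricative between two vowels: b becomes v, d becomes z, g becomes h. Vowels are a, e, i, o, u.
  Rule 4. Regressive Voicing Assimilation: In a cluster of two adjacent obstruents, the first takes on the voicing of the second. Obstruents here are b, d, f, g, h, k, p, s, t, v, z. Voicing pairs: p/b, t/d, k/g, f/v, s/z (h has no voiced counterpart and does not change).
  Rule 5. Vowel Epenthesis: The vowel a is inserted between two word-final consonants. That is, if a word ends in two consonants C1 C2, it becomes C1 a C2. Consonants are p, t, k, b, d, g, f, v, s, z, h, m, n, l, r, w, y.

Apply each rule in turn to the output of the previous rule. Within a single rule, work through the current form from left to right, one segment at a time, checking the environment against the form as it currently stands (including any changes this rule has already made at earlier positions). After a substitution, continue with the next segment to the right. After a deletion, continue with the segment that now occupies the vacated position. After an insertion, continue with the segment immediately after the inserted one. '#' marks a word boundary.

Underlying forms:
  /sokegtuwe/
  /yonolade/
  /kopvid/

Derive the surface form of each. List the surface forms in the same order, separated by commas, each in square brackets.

[sokektuwi], [yonolazi], [kobvit]

/sokegtuwe/:
  Rule 1 Word-Final Devoicing: no change — [sokegtuwe]
  Rule 2 Final Vowel Raising: [sokegtuwe] → [sokegtuwi]
  Rule 3 Stop Lenition: no change — [sokegtuwi]
  Rule 4 Regressive Voicing Assimilation: [sokegtuwi] → [sokektuwi]
  Rule 5 Vowel Epenthesis: no change — [sokektuwi]
/yonolade/:
  Rule 1 Word-Final Devoicing: no change — [yonolade]
  Rule 2 Final Vowel Raising: [yonolade] → [yonoladi]
  Rule 3 Stop Lenition: [yonoladi] → [yonolazi]
  Rule 4 Regressive Voicing Assimilation: no change — [yonolazi]
  Rule 5 Vowel Epenthesis: no change — [yonolazi]
/kopvid/:
  Rule 1 Word-Final Devoicing: [kopvid] → [kopvit]
  Rule 2 Final Vowel Raising: no change — [kopvit]
  Rule 3 Stop Lenition: no change — [kopvit]
  Rule 4 Regressive Voicing Assimilation: [kopvit] → [kobvit]
  Rule 5 Vowel Epenthesis: no change — [kobvit]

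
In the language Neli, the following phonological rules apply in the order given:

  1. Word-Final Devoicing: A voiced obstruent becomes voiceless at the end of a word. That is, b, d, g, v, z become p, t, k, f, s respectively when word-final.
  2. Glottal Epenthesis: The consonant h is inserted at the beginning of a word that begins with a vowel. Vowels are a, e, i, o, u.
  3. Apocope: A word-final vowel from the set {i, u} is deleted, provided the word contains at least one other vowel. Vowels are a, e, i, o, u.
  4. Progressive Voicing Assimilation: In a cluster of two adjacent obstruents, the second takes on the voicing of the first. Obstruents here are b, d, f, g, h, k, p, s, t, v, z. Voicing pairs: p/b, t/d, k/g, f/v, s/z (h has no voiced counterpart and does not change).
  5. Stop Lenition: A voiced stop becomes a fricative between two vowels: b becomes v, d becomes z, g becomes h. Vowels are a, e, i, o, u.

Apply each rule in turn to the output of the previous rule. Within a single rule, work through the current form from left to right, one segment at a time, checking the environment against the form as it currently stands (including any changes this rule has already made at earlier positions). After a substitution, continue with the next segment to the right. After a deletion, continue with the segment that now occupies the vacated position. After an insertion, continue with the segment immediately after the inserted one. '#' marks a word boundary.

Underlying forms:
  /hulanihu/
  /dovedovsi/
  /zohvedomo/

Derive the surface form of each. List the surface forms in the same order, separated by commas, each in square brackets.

/hulanihu/:
  1 Word-Final Devoicing: no change — [hulanihu]
  2 Glottal Epenthesis: no change — [hulanihu]
  3 Apocope: [hulanihu] → [hulanih]
  4 Progressive Voicing Assimilation: no change — [hulanih]
  5 Stop Lenition: no change — [hulanih]
/dovedovsi/:
  1 Word-Final Devoicing: no change — [dovedovsi]
  2 Glottal Epenthesis: no change — [dovedovsi]
  3 Apocope: [dovedovsi] → [dovedovs]
  4 Progressive Voicing Assimilation: [dovedovs] → [dovedovz]
  5 Stop Lenition: [dovedovz] → [dovezovz]
/zohvedomo/:
  1 Word-Final Devoicing: no change — [zohvedomo]
  2 Glottal Epenthesis: no change — [zohvedomo]
  3 Apocope: no change — [zohvedomo]
  4 Progressive Voicing Assimilation: [zohvedomo] → [zohfedomo]
  5 Stop Lenition: [zohfedomo] → [zohfezomo]

[hulanih], [dovezovz], [zohfezomo]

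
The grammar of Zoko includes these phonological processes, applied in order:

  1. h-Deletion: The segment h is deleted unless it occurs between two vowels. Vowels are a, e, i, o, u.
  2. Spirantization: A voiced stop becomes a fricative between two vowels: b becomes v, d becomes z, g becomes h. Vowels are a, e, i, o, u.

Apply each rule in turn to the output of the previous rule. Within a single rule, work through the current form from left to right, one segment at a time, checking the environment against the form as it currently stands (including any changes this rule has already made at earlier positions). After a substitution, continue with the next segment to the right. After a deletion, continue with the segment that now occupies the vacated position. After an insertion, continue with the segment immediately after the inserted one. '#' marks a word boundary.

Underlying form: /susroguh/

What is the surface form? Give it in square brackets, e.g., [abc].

[susrohu]

1 h-Deletion: [susroguh] → [susrogu]
2 Spirantization: [susrogu] → [susrohu]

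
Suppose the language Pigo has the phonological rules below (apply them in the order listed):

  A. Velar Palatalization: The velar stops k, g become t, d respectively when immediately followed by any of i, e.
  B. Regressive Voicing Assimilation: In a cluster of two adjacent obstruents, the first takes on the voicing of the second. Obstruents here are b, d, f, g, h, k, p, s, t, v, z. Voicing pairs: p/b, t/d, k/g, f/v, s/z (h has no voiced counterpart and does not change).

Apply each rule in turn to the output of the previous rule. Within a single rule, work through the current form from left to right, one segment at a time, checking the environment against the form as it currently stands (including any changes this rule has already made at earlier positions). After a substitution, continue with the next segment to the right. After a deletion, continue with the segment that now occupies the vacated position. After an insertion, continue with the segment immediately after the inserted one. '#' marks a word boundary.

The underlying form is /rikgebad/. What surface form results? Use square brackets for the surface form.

A Velar Palatalization: [rikgebad] → [rikdebad]
B Regressive Voicing Assimilation: [rikdebad] → [rigdebad]

[rigdebad]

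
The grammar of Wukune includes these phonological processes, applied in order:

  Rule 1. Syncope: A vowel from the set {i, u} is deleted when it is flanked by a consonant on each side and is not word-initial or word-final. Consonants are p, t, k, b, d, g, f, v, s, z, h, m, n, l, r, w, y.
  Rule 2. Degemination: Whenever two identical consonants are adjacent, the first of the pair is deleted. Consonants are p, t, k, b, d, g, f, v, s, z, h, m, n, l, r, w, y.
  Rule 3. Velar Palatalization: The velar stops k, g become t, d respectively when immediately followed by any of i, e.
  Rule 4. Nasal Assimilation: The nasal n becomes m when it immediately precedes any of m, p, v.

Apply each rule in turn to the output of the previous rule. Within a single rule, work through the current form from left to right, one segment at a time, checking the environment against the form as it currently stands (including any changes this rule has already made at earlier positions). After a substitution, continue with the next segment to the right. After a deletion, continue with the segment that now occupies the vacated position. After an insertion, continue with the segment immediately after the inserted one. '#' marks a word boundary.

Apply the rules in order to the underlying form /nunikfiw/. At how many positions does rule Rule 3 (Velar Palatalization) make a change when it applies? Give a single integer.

0

Rule 1 Syncope: [nunikfiw] → [nnkfw]
Rule 2 Degemination: [nnkfw] → [nkfw]
Rule 3 Velar Palatalization: no change — [nkfw]
Rule 4 Nasal Assimilation: no change — [nkfw]
Rule Rule 3 changed 0 position(s).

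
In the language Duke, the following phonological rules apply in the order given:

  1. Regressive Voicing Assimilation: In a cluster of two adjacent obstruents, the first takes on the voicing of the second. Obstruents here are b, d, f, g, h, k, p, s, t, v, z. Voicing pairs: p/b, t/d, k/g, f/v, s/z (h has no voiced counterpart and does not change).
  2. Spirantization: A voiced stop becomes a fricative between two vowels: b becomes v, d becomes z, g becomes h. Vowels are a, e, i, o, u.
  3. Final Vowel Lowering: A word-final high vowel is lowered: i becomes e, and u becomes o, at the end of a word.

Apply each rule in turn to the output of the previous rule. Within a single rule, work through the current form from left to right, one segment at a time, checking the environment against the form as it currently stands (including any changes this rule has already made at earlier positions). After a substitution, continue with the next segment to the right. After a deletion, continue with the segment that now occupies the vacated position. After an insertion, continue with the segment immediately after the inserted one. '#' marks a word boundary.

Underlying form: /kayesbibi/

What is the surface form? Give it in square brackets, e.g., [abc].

1 Regressive Voicing Assimilation: [kayesbibi] → [kayezbibi]
2 Spirantization: [kayezbibi] → [kayezbivi]
3 Final Vowel Lowering: [kayezbivi] → [kayezbive]

[kayezbive]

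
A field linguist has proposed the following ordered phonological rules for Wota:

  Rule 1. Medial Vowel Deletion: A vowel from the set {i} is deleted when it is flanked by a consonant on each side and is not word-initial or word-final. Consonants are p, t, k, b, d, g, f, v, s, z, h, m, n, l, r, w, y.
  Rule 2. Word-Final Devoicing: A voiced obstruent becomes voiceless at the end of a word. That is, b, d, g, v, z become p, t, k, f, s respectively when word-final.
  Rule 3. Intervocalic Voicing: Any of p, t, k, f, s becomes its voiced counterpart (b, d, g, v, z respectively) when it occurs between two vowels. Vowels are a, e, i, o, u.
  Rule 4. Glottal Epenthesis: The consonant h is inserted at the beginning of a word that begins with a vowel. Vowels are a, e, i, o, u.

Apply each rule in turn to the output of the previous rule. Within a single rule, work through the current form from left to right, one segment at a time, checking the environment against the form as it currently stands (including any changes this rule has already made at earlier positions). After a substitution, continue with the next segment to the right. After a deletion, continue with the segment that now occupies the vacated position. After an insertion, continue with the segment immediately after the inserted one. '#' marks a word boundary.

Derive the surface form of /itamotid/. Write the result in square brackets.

[hidamott]

Rule 1 Medial Vowel Deletion: [itamotid] → [itamotd]
Rule 2 Word-Final Devoicing: [itamotd] → [itamott]
Rule 3 Intervocalic Voicing: [itamott] → [idamott]
Rule 4 Glottal Epenthesis: [idamott] → [hidamott]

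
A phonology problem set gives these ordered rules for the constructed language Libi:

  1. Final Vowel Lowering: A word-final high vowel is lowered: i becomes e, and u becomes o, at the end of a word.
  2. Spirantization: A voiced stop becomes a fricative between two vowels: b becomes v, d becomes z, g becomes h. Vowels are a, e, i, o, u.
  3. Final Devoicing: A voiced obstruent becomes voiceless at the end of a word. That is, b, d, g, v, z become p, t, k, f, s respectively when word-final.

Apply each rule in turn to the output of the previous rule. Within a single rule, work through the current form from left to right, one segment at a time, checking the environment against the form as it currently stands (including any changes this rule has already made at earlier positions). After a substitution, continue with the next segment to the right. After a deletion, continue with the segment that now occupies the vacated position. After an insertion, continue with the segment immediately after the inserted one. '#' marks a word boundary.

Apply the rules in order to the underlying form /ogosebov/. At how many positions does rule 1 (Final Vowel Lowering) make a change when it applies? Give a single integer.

1 Final Vowel Lowering: no change — [ogosebov]
2 Spirantization: [ogosebov] → [ohosevov]
3 Final Devoicing: [ohosevov] → [ohosevof]
Rule 1 changed 0 position(s).

0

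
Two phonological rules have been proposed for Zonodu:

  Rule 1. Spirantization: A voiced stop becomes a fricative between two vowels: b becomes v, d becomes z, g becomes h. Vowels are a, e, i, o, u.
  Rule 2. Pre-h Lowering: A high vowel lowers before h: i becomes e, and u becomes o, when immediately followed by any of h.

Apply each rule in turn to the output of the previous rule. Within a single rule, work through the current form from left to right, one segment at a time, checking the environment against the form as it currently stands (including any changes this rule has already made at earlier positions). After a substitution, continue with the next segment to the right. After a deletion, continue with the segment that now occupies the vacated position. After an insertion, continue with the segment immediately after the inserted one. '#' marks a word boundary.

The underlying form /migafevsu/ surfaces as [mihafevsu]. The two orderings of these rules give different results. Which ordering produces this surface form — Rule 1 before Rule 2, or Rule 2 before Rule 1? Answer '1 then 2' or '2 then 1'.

2 then 1

Order 1 then 2:
  1 Spirantization: [migafevsu] → [mihafevsu]
  2 Pre-h Lowering: [mihafevsu] → [mehafevsu]
  result: [mehafevsu]
Order 2 then 1:
  2 Pre-h Lowering: no change — [migafevsu]
  1 Spirantization: [migafevsu] → [mihafevsu]
  result: [mihafevsu]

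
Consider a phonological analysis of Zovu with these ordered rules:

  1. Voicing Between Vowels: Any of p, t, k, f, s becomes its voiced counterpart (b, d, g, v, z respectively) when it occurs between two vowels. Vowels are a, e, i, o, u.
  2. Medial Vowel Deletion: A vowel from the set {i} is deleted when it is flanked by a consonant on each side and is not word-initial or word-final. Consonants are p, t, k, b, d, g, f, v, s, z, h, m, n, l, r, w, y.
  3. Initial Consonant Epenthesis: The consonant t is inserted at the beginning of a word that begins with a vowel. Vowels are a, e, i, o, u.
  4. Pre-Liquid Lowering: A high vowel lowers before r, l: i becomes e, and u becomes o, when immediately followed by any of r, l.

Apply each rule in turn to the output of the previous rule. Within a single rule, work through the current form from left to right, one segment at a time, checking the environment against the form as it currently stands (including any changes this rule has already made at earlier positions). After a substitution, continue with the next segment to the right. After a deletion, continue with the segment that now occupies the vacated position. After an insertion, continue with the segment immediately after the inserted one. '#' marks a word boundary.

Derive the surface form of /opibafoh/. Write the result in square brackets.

1 Voicing Between Vowels: [opibafoh] → [obibavoh]
2 Medial Vowel Deletion: [obibavoh] → [obbavoh]
3 Initial Consonant Epenthesis: [obbavoh] → [tobbavoh]
4 Pre-Liquid Lowering: no change — [tobbavoh]

[tobbavoh]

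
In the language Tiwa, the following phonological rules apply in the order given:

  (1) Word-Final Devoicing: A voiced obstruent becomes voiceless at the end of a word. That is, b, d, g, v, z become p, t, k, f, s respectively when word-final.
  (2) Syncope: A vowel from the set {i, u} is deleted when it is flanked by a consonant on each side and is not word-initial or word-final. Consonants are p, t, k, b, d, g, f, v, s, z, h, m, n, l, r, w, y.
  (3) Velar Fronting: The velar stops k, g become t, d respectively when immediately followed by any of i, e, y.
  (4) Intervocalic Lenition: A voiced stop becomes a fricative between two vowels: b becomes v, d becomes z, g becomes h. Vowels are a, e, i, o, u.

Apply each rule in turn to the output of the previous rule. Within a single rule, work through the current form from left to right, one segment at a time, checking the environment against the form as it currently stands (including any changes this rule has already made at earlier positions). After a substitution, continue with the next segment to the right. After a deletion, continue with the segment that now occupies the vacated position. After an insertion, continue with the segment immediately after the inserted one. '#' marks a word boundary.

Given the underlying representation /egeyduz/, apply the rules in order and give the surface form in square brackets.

(1) Word-Final Devoicing: [egeyduz] → [egeydus]
(2) Syncope: [egeydus] → [egeyds]
(3) Velar Fronting: [egeyds] → [edeyds]
(4) Intervocalic Lenition: [edeyds] → [ezeyds]

[ezeyds]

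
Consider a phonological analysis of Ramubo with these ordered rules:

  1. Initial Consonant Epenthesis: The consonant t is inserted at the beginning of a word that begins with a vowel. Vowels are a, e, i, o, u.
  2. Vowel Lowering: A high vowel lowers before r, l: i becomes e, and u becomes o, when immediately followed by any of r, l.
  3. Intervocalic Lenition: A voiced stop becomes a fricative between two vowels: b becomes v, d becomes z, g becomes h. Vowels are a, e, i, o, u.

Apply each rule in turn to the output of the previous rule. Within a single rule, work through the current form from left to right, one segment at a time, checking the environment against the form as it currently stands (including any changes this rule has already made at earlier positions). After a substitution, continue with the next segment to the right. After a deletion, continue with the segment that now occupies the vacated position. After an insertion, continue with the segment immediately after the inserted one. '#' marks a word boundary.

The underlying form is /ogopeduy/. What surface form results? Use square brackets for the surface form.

[tohopezuy]

1 Initial Consonant Epenthesis: [ogopeduy] → [togopeduy]
2 Vowel Lowering: no change — [togopeduy]
3 Intervocalic Lenition: [togopeduy] → [tohopezuy]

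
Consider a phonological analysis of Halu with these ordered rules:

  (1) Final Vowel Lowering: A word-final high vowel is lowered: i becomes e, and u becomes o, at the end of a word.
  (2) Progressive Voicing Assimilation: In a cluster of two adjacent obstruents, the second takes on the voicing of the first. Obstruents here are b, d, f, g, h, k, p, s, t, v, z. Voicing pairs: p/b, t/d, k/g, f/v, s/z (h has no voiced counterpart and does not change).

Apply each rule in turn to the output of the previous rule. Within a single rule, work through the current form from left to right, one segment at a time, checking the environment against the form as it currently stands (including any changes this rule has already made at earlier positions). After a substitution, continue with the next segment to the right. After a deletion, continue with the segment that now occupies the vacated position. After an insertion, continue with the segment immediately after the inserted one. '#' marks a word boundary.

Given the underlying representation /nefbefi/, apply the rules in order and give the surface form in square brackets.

[nefpefe]

(1) Final Vowel Lowering: [nefbefi] → [nefbefe]
(2) Progressive Voicing Assimilation: [nefbefe] → [nefpefe]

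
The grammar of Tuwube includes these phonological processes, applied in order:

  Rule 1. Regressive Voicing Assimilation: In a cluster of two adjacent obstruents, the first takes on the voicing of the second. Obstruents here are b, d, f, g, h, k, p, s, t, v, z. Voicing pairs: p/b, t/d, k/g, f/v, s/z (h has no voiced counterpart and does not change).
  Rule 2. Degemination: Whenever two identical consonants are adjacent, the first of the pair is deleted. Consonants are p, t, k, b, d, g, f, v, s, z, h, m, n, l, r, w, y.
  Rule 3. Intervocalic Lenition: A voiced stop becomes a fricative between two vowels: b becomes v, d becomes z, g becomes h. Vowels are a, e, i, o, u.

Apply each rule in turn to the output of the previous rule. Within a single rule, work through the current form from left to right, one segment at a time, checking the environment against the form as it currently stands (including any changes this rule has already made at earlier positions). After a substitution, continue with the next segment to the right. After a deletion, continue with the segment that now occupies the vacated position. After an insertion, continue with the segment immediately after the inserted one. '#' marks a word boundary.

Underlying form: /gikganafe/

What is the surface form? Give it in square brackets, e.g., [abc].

[gihanafe]

Rule 1 Regressive Voicing Assimilation: [gikganafe] → [gigganafe]
Rule 2 Degemination: [gigganafe] → [giganafe]
Rule 3 Intervocalic Lenition: [giganafe] → [gihanafe]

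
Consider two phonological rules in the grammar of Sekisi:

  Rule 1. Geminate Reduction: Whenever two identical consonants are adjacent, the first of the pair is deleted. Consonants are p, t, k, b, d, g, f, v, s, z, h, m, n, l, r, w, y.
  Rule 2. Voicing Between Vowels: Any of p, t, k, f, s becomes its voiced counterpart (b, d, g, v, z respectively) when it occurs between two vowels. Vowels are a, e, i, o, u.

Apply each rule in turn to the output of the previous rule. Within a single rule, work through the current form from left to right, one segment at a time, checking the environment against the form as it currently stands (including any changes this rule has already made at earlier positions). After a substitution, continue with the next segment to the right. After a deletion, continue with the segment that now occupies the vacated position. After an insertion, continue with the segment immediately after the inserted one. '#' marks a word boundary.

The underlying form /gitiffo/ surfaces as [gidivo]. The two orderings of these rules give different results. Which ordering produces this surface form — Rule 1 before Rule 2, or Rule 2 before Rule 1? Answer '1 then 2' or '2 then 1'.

Order 1 then 2:
  1 Geminate Reduction: [gitiffo] → [gitifo]
  2 Voicing Between Vowels: [gitifo] → [gidivo]
  result: [gidivo]
Order 2 then 1:
  2 Voicing Between Vowels: [gitiffo] → [gidiffo]
  1 Geminate Reduction: [gidiffo] → [gidifo]
  result: [gidifo]

1 then 2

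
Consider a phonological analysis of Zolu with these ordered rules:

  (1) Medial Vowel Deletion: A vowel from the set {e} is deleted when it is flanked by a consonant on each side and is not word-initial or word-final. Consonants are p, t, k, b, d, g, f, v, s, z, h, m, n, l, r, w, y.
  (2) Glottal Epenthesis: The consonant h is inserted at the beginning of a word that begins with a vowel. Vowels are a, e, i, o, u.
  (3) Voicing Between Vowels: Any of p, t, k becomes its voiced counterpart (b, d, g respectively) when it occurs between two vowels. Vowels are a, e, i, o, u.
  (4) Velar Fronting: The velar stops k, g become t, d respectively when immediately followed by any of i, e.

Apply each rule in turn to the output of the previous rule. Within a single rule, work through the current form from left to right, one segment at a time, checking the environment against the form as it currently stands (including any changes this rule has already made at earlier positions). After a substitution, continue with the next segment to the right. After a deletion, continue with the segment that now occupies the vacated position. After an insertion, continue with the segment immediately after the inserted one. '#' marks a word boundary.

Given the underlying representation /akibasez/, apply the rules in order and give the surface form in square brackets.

(1) Medial Vowel Deletion: [akibasez] → [akibasz]
(2) Glottal Epenthesis: [akibasz] → [hakibasz]
(3) Voicing Between Vowels: [hakibasz] → [hagibasz]
(4) Velar Fronting: [hagibasz] → [hadibasz]

[hadibasz]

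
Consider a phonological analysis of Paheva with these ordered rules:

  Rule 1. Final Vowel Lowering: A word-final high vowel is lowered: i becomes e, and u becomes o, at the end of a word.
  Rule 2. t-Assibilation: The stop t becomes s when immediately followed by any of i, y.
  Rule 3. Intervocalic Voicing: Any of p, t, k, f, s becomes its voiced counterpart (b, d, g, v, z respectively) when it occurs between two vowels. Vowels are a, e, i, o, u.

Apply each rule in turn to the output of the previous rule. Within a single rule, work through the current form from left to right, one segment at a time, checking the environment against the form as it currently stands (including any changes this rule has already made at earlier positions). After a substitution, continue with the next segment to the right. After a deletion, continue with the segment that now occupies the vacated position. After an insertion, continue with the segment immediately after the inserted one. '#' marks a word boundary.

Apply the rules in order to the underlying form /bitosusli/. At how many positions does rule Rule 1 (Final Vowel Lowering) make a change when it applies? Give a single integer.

Rule 1 Final Vowel Lowering: [bitosusli] → [bitosusle]
Rule 2 t-Assibilation: no change — [bitosusle]
Rule 3 Intervocalic Voicing: [bitosusle] → [bidozusle]
Rule Rule 1 changed 1 position(s).

1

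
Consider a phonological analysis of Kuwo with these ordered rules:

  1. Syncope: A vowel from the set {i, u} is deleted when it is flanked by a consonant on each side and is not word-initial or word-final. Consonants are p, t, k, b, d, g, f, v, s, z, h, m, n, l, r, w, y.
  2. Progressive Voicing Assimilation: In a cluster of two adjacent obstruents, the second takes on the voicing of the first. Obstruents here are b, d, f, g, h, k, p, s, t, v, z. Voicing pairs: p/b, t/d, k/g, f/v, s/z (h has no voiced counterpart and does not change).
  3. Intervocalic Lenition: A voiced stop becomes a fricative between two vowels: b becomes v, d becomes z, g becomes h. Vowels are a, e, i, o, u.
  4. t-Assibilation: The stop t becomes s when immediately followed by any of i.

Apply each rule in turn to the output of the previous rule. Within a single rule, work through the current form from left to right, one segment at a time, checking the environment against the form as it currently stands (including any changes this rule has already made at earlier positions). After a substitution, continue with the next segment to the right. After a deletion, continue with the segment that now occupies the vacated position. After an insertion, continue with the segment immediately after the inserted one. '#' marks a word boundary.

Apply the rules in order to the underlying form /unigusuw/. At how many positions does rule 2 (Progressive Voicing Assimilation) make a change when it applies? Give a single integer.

1 Syncope: [unigusuw] → [ungsw]
2 Progressive Voicing Assimilation: [ungsw] → [ungzw]
3 Intervocalic Lenition: no change — [ungzw]
4 t-Assibilation: no change — [ungzw]
Rule 2 changed 1 position(s).

1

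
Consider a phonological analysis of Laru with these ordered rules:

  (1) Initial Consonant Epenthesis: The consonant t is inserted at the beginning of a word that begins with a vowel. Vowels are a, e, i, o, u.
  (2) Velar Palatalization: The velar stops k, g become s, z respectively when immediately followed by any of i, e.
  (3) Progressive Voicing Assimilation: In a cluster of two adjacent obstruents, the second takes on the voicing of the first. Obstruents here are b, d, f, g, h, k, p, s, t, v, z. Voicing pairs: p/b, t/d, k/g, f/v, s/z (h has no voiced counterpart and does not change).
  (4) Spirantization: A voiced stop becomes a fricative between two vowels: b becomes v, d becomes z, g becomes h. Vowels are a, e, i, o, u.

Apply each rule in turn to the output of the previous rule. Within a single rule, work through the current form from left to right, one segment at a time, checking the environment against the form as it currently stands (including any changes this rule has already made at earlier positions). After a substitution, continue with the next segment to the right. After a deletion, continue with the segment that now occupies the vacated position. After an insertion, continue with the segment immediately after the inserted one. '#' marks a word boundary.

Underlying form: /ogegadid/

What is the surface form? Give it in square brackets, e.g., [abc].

(1) Initial Consonant Epenthesis: [ogegadid] → [togegadid]
(2) Velar Palatalization: [togegadid] → [tozegadid]
(3) Progressive Voicing Assimilation: no change — [tozegadid]
(4) Spirantization: [tozegadid] → [tozehazid]

[tozehazid]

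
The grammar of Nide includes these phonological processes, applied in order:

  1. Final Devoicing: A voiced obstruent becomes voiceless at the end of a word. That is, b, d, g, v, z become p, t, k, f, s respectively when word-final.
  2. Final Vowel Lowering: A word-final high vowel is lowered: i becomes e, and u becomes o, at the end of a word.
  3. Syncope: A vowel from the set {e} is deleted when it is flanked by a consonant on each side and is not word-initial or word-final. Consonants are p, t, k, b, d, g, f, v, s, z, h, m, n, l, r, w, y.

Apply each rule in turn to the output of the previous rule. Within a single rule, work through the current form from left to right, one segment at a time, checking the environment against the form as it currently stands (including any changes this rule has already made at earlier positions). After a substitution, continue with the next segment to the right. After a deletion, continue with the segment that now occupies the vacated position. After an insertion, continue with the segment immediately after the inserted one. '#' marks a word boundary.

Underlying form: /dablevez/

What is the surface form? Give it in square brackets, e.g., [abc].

[dablvs]

1 Final Devoicing: [dablevez] → [dableves]
2 Final Vowel Lowering: no change — [dableves]
3 Syncope: [dableves] → [dablvs]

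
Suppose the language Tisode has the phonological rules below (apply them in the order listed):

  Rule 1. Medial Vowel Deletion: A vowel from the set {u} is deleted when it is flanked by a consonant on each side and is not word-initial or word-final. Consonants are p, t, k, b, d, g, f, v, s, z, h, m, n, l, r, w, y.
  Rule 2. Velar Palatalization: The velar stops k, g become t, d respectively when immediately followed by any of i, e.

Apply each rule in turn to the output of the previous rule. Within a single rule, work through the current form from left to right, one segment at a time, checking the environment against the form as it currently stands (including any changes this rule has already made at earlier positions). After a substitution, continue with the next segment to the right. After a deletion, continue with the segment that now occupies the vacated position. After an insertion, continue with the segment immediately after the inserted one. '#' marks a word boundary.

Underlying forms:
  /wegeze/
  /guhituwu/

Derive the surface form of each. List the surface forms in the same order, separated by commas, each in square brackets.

/wegeze/:
  Rule 1 Medial Vowel Deletion: no change — [wegeze]
  Rule 2 Velar Palatalization: [wegeze] → [wedeze]
/guhituwu/:
  Rule 1 Medial Vowel Deletion: [guhituwu] → [ghitwu]
  Rule 2 Velar Palatalization: no change — [ghitwu]

[wedeze], [ghitwu]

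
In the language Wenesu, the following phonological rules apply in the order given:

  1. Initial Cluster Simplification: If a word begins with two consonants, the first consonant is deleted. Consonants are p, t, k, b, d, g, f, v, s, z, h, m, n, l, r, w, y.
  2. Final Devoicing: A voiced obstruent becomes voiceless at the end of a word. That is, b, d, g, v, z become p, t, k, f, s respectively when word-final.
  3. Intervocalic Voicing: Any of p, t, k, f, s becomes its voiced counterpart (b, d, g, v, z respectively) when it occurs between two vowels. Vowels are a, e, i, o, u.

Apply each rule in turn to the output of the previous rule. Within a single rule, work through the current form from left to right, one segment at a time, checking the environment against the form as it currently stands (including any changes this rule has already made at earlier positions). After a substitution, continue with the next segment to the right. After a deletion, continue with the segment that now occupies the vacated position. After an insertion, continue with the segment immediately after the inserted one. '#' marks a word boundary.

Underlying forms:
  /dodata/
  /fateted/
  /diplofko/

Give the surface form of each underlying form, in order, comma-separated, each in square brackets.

[dodada], [fadedet], [diplofko]

/dodata/:
  1 Initial Cluster Simplification: no change — [dodata]
  2 Final Devoicing: no change — [dodata]
  3 Intervocalic Voicing: [dodata] → [dodada]
/fateted/:
  1 Initial Cluster Simplification: no change — [fateted]
  2 Final Devoicing: [fateted] → [fatetet]
  3 Intervocalic Voicing: [fatetet] → [fadedet]
/diplofko/:
  1 Initial Cluster Simplification: no change — [diplofko]
  2 Final Devoicing: no change — [diplofko]
  3 Intervocalic Voicing: no change — [diplofko]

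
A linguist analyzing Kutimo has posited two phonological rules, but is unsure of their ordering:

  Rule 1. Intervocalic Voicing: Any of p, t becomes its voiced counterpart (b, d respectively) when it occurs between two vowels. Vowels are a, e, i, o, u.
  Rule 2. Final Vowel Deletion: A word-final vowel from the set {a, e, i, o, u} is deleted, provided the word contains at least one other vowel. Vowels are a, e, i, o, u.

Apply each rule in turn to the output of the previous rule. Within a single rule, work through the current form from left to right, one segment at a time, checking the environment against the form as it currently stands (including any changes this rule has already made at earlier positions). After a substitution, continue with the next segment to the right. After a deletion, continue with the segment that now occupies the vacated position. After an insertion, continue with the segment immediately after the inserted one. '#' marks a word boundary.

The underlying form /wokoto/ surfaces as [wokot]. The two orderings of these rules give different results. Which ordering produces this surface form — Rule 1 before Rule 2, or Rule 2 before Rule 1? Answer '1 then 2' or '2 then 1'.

Order 1 then 2:
  1 Intervocalic Voicing: [wokoto] → [wokodo]
  2 Final Vowel Deletion: [wokodo] → [wokod]
  result: [wokod]
Order 2 then 1:
  2 Final Vowel Deletion: [wokoto] → [wokot]
  1 Intervocalic Voicing: no change — [wokot]
  result: [wokot]

2 then 1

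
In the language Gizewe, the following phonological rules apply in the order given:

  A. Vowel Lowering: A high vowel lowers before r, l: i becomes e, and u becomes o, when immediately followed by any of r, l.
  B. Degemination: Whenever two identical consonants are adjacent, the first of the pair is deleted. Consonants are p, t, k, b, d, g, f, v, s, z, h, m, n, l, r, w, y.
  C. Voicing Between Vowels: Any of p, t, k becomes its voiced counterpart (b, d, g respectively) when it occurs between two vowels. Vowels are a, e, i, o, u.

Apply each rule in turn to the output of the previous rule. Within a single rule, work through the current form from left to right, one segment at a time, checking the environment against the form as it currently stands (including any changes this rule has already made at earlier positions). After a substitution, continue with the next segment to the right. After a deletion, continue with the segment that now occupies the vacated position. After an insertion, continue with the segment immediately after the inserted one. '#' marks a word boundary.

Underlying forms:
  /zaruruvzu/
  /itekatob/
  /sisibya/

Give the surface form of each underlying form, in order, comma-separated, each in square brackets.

/zaruruvzu/:
  A Vowel Lowering: [zaruruvzu] → [zaroruvzu]
  B Degemination: no change — [zaroruvzu]
  C Voicing Between Vowels: no change — [zaroruvzu]
/itekatob/:
  A Vowel Lowering: no change — [itekatob]
  B Degemination: no change — [itekatob]
  C Voicing Between Vowels: [itekatob] → [idegadob]
/sisibya/:
  A Vowel Lowering: no change — [sisibya]
  B Degemination: no change — [sisibya]
  C Voicing Between Vowels: no change — [sisibya]

[zaroruvzu], [idegadob], [sisibya]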